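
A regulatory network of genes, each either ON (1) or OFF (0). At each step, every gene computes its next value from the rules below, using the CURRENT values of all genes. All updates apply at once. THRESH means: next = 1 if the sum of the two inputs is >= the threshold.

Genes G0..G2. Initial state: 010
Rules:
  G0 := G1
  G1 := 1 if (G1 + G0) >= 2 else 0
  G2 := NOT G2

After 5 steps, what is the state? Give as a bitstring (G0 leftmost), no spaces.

Step 1: G0=G1=1 G1=(1+0>=2)=0 G2=NOT G2=NOT 0=1 -> 101
Step 2: G0=G1=0 G1=(0+1>=2)=0 G2=NOT G2=NOT 1=0 -> 000
Step 3: G0=G1=0 G1=(0+0>=2)=0 G2=NOT G2=NOT 0=1 -> 001
Step 4: G0=G1=0 G1=(0+0>=2)=0 G2=NOT G2=NOT 1=0 -> 000
Step 5: G0=G1=0 G1=(0+0>=2)=0 G2=NOT G2=NOT 0=1 -> 001

001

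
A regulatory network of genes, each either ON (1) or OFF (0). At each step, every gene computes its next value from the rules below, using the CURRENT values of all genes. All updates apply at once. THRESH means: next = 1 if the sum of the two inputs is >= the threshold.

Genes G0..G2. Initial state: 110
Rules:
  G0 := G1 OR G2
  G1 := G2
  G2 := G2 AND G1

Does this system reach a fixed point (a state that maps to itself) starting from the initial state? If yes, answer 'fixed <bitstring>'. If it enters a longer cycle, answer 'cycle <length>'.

Answer: fixed 000

Derivation:
Step 0: 110
Step 1: G0=G1|G2=1|0=1 G1=G2=0 G2=G2&G1=0&1=0 -> 100
Step 2: G0=G1|G2=0|0=0 G1=G2=0 G2=G2&G1=0&0=0 -> 000
Step 3: G0=G1|G2=0|0=0 G1=G2=0 G2=G2&G1=0&0=0 -> 000
Fixed point reached at step 2: 000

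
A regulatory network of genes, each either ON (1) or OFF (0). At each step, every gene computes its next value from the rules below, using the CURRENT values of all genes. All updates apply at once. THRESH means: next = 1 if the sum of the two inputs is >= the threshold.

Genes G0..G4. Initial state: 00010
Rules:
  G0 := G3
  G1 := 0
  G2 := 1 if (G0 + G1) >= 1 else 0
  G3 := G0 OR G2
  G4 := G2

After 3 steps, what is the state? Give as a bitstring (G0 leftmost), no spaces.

Step 1: G0=G3=1 G1=0(const) G2=(0+0>=1)=0 G3=G0|G2=0|0=0 G4=G2=0 -> 10000
Step 2: G0=G3=0 G1=0(const) G2=(1+0>=1)=1 G3=G0|G2=1|0=1 G4=G2=0 -> 00110
Step 3: G0=G3=1 G1=0(const) G2=(0+0>=1)=0 G3=G0|G2=0|1=1 G4=G2=1 -> 10011

10011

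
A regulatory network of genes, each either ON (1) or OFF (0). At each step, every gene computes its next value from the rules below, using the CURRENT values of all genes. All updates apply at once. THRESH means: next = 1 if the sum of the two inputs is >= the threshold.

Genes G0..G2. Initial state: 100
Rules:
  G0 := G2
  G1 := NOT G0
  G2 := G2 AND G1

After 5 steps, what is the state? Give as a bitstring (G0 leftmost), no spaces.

Step 1: G0=G2=0 G1=NOT G0=NOT 1=0 G2=G2&G1=0&0=0 -> 000
Step 2: G0=G2=0 G1=NOT G0=NOT 0=1 G2=G2&G1=0&0=0 -> 010
Step 3: G0=G2=0 G1=NOT G0=NOT 0=1 G2=G2&G1=0&1=0 -> 010
Step 4: G0=G2=0 G1=NOT G0=NOT 0=1 G2=G2&G1=0&1=0 -> 010
Step 5: G0=G2=0 G1=NOT G0=NOT 0=1 G2=G2&G1=0&1=0 -> 010

010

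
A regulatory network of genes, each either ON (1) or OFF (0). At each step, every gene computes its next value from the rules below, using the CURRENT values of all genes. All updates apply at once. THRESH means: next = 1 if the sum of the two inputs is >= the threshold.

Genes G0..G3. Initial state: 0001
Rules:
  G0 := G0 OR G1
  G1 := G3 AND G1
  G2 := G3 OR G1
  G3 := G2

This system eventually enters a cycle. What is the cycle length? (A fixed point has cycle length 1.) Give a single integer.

Answer: 2

Derivation:
Step 0: 0001
Step 1: G0=G0|G1=0|0=0 G1=G3&G1=1&0=0 G2=G3|G1=1|0=1 G3=G2=0 -> 0010
Step 2: G0=G0|G1=0|0=0 G1=G3&G1=0&0=0 G2=G3|G1=0|0=0 G3=G2=1 -> 0001
State from step 2 equals state from step 0 -> cycle length 2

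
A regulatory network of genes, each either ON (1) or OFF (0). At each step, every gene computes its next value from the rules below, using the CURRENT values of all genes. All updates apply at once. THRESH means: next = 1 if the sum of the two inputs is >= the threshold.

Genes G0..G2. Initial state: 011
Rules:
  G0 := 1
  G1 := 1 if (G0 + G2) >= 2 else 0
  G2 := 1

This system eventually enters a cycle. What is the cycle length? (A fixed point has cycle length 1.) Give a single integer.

Answer: 1

Derivation:
Step 0: 011
Step 1: G0=1(const) G1=(0+1>=2)=0 G2=1(const) -> 101
Step 2: G0=1(const) G1=(1+1>=2)=1 G2=1(const) -> 111
Step 3: G0=1(const) G1=(1+1>=2)=1 G2=1(const) -> 111
State from step 3 equals state from step 2 -> cycle length 1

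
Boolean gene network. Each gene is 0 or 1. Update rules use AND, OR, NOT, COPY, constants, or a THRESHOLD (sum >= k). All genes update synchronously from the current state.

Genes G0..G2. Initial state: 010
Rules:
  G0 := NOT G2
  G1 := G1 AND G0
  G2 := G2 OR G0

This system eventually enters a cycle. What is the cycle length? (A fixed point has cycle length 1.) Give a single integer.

Step 0: 010
Step 1: G0=NOT G2=NOT 0=1 G1=G1&G0=1&0=0 G2=G2|G0=0|0=0 -> 100
Step 2: G0=NOT G2=NOT 0=1 G1=G1&G0=0&1=0 G2=G2|G0=0|1=1 -> 101
Step 3: G0=NOT G2=NOT 1=0 G1=G1&G0=0&1=0 G2=G2|G0=1|1=1 -> 001
Step 4: G0=NOT G2=NOT 1=0 G1=G1&G0=0&0=0 G2=G2|G0=1|0=1 -> 001
State from step 4 equals state from step 3 -> cycle length 1

Answer: 1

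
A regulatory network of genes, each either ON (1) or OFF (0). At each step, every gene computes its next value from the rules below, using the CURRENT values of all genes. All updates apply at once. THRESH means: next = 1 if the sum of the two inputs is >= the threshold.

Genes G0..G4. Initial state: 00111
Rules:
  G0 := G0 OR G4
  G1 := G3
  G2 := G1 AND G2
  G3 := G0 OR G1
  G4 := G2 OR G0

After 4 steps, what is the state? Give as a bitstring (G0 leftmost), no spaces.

Step 1: G0=G0|G4=0|1=1 G1=G3=1 G2=G1&G2=0&1=0 G3=G0|G1=0|0=0 G4=G2|G0=1|0=1 -> 11001
Step 2: G0=G0|G4=1|1=1 G1=G3=0 G2=G1&G2=1&0=0 G3=G0|G1=1|1=1 G4=G2|G0=0|1=1 -> 10011
Step 3: G0=G0|G4=1|1=1 G1=G3=1 G2=G1&G2=0&0=0 G3=G0|G1=1|0=1 G4=G2|G0=0|1=1 -> 11011
Step 4: G0=G0|G4=1|1=1 G1=G3=1 G2=G1&G2=1&0=0 G3=G0|G1=1|1=1 G4=G2|G0=0|1=1 -> 11011

11011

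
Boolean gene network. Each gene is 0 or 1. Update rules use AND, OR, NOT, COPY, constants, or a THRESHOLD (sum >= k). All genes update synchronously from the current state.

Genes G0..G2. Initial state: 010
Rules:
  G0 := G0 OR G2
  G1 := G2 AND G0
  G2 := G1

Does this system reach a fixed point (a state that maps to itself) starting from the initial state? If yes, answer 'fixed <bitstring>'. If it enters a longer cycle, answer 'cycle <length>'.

Step 0: 010
Step 1: G0=G0|G2=0|0=0 G1=G2&G0=0&0=0 G2=G1=1 -> 001
Step 2: G0=G0|G2=0|1=1 G1=G2&G0=1&0=0 G2=G1=0 -> 100
Step 3: G0=G0|G2=1|0=1 G1=G2&G0=0&1=0 G2=G1=0 -> 100
Fixed point reached at step 2: 100

Answer: fixed 100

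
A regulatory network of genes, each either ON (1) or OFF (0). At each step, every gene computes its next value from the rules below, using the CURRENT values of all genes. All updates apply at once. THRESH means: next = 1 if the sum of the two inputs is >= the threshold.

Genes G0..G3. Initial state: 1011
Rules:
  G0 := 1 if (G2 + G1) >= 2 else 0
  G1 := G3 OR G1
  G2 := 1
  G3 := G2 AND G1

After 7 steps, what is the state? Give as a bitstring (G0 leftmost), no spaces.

Step 1: G0=(1+0>=2)=0 G1=G3|G1=1|0=1 G2=1(const) G3=G2&G1=1&0=0 -> 0110
Step 2: G0=(1+1>=2)=1 G1=G3|G1=0|1=1 G2=1(const) G3=G2&G1=1&1=1 -> 1111
Step 3: G0=(1+1>=2)=1 G1=G3|G1=1|1=1 G2=1(const) G3=G2&G1=1&1=1 -> 1111
Step 4: G0=(1+1>=2)=1 G1=G3|G1=1|1=1 G2=1(const) G3=G2&G1=1&1=1 -> 1111
Step 5: G0=(1+1>=2)=1 G1=G3|G1=1|1=1 G2=1(const) G3=G2&G1=1&1=1 -> 1111
Step 6: G0=(1+1>=2)=1 G1=G3|G1=1|1=1 G2=1(const) G3=G2&G1=1&1=1 -> 1111
Step 7: G0=(1+1>=2)=1 G1=G3|G1=1|1=1 G2=1(const) G3=G2&G1=1&1=1 -> 1111

1111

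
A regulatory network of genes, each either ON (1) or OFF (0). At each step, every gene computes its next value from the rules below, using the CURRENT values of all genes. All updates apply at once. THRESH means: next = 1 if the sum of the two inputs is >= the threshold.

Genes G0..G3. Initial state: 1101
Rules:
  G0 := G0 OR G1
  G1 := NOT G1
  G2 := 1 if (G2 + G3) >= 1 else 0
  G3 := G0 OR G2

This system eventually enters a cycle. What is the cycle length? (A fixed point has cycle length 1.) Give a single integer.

Answer: 2

Derivation:
Step 0: 1101
Step 1: G0=G0|G1=1|1=1 G1=NOT G1=NOT 1=0 G2=(0+1>=1)=1 G3=G0|G2=1|0=1 -> 1011
Step 2: G0=G0|G1=1|0=1 G1=NOT G1=NOT 0=1 G2=(1+1>=1)=1 G3=G0|G2=1|1=1 -> 1111
Step 3: G0=G0|G1=1|1=1 G1=NOT G1=NOT 1=0 G2=(1+1>=1)=1 G3=G0|G2=1|1=1 -> 1011
State from step 3 equals state from step 1 -> cycle length 2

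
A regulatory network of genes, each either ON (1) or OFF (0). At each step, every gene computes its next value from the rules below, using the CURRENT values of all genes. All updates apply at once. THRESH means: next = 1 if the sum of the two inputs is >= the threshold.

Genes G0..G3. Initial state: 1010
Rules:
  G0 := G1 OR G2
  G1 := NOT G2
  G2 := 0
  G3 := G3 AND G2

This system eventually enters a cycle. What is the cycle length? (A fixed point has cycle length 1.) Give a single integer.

Step 0: 1010
Step 1: G0=G1|G2=0|1=1 G1=NOT G2=NOT 1=0 G2=0(const) G3=G3&G2=0&1=0 -> 1000
Step 2: G0=G1|G2=0|0=0 G1=NOT G2=NOT 0=1 G2=0(const) G3=G3&G2=0&0=0 -> 0100
Step 3: G0=G1|G2=1|0=1 G1=NOT G2=NOT 0=1 G2=0(const) G3=G3&G2=0&0=0 -> 1100
Step 4: G0=G1|G2=1|0=1 G1=NOT G2=NOT 0=1 G2=0(const) G3=G3&G2=0&0=0 -> 1100
State from step 4 equals state from step 3 -> cycle length 1

Answer: 1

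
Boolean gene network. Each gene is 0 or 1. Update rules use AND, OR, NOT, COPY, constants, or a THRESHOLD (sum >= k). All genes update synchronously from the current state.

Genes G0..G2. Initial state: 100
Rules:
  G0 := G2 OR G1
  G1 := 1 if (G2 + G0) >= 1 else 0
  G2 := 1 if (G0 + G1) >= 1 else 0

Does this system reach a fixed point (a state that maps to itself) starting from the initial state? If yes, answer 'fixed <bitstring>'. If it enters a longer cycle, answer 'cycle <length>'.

Step 0: 100
Step 1: G0=G2|G1=0|0=0 G1=(0+1>=1)=1 G2=(1+0>=1)=1 -> 011
Step 2: G0=G2|G1=1|1=1 G1=(1+0>=1)=1 G2=(0+1>=1)=1 -> 111
Step 3: G0=G2|G1=1|1=1 G1=(1+1>=1)=1 G2=(1+1>=1)=1 -> 111
Fixed point reached at step 2: 111

Answer: fixed 111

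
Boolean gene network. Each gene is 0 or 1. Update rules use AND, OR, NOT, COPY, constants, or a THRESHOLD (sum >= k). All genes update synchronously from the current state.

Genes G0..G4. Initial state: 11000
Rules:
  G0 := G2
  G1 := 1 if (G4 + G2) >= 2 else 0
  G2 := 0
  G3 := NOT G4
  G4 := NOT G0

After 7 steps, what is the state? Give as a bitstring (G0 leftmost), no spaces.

Step 1: G0=G2=0 G1=(0+0>=2)=0 G2=0(const) G3=NOT G4=NOT 0=1 G4=NOT G0=NOT 1=0 -> 00010
Step 2: G0=G2=0 G1=(0+0>=2)=0 G2=0(const) G3=NOT G4=NOT 0=1 G4=NOT G0=NOT 0=1 -> 00011
Step 3: G0=G2=0 G1=(1+0>=2)=0 G2=0(const) G3=NOT G4=NOT 1=0 G4=NOT G0=NOT 0=1 -> 00001
Step 4: G0=G2=0 G1=(1+0>=2)=0 G2=0(const) G3=NOT G4=NOT 1=0 G4=NOT G0=NOT 0=1 -> 00001
Step 5: G0=G2=0 G1=(1+0>=2)=0 G2=0(const) G3=NOT G4=NOT 1=0 G4=NOT G0=NOT 0=1 -> 00001
Step 6: G0=G2=0 G1=(1+0>=2)=0 G2=0(const) G3=NOT G4=NOT 1=0 G4=NOT G0=NOT 0=1 -> 00001
Step 7: G0=G2=0 G1=(1+0>=2)=0 G2=0(const) G3=NOT G4=NOT 1=0 G4=NOT G0=NOT 0=1 -> 00001

00001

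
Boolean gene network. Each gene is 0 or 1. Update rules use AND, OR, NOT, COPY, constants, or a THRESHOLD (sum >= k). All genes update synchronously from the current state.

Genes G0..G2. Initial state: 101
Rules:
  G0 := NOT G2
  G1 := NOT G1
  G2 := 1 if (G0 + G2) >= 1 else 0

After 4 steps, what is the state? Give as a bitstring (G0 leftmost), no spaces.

Step 1: G0=NOT G2=NOT 1=0 G1=NOT G1=NOT 0=1 G2=(1+1>=1)=1 -> 011
Step 2: G0=NOT G2=NOT 1=0 G1=NOT G1=NOT 1=0 G2=(0+1>=1)=1 -> 001
Step 3: G0=NOT G2=NOT 1=0 G1=NOT G1=NOT 0=1 G2=(0+1>=1)=1 -> 011
Step 4: G0=NOT G2=NOT 1=0 G1=NOT G1=NOT 1=0 G2=(0+1>=1)=1 -> 001

001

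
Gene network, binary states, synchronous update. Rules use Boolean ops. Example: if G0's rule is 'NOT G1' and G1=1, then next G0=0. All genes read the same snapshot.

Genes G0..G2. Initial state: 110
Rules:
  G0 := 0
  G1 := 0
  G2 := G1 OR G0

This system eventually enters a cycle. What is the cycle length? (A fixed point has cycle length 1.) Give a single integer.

Answer: 1

Derivation:
Step 0: 110
Step 1: G0=0(const) G1=0(const) G2=G1|G0=1|1=1 -> 001
Step 2: G0=0(const) G1=0(const) G2=G1|G0=0|0=0 -> 000
Step 3: G0=0(const) G1=0(const) G2=G1|G0=0|0=0 -> 000
State from step 3 equals state from step 2 -> cycle length 1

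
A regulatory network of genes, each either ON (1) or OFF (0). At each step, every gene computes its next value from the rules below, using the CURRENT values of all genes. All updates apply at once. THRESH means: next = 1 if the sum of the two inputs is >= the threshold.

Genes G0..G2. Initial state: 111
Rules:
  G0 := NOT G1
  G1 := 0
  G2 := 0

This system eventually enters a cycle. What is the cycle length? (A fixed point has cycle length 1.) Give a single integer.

Step 0: 111
Step 1: G0=NOT G1=NOT 1=0 G1=0(const) G2=0(const) -> 000
Step 2: G0=NOT G1=NOT 0=1 G1=0(const) G2=0(const) -> 100
Step 3: G0=NOT G1=NOT 0=1 G1=0(const) G2=0(const) -> 100
State from step 3 equals state from step 2 -> cycle length 1

Answer: 1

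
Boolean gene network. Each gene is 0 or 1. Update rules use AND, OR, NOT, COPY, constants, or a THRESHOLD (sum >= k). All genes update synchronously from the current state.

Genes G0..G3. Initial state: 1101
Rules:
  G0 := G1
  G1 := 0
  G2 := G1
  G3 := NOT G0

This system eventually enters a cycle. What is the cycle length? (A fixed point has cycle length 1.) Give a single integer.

Answer: 1

Derivation:
Step 0: 1101
Step 1: G0=G1=1 G1=0(const) G2=G1=1 G3=NOT G0=NOT 1=0 -> 1010
Step 2: G0=G1=0 G1=0(const) G2=G1=0 G3=NOT G0=NOT 1=0 -> 0000
Step 3: G0=G1=0 G1=0(const) G2=G1=0 G3=NOT G0=NOT 0=1 -> 0001
Step 4: G0=G1=0 G1=0(const) G2=G1=0 G3=NOT G0=NOT 0=1 -> 0001
State from step 4 equals state from step 3 -> cycle length 1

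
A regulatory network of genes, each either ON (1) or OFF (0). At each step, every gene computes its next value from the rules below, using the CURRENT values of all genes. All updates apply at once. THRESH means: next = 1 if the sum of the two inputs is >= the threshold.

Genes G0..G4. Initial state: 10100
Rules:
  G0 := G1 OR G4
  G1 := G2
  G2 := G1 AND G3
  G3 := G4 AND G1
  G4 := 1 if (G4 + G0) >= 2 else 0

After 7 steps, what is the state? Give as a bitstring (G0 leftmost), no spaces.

Step 1: G0=G1|G4=0|0=0 G1=G2=1 G2=G1&G3=0&0=0 G3=G4&G1=0&0=0 G4=(0+1>=2)=0 -> 01000
Step 2: G0=G1|G4=1|0=1 G1=G2=0 G2=G1&G3=1&0=0 G3=G4&G1=0&1=0 G4=(0+0>=2)=0 -> 10000
Step 3: G0=G1|G4=0|0=0 G1=G2=0 G2=G1&G3=0&0=0 G3=G4&G1=0&0=0 G4=(0+1>=2)=0 -> 00000
Step 4: G0=G1|G4=0|0=0 G1=G2=0 G2=G1&G3=0&0=0 G3=G4&G1=0&0=0 G4=(0+0>=2)=0 -> 00000
Step 5: G0=G1|G4=0|0=0 G1=G2=0 G2=G1&G3=0&0=0 G3=G4&G1=0&0=0 G4=(0+0>=2)=0 -> 00000
Step 6: G0=G1|G4=0|0=0 G1=G2=0 G2=G1&G3=0&0=0 G3=G4&G1=0&0=0 G4=(0+0>=2)=0 -> 00000
Step 7: G0=G1|G4=0|0=0 G1=G2=0 G2=G1&G3=0&0=0 G3=G4&G1=0&0=0 G4=(0+0>=2)=0 -> 00000

00000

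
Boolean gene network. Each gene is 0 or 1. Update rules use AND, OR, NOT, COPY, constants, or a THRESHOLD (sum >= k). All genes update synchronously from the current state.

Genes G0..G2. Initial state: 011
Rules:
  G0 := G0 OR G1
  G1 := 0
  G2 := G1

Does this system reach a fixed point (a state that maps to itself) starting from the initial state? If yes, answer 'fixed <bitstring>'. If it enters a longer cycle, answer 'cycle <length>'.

Step 0: 011
Step 1: G0=G0|G1=0|1=1 G1=0(const) G2=G1=1 -> 101
Step 2: G0=G0|G1=1|0=1 G1=0(const) G2=G1=0 -> 100
Step 3: G0=G0|G1=1|0=1 G1=0(const) G2=G1=0 -> 100
Fixed point reached at step 2: 100

Answer: fixed 100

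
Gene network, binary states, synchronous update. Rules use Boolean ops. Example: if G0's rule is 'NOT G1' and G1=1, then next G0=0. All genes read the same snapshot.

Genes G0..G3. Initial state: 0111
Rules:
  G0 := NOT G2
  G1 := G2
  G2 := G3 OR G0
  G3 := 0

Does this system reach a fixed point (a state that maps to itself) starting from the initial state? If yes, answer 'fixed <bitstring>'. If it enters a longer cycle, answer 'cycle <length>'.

Step 0: 0111
Step 1: G0=NOT G2=NOT 1=0 G1=G2=1 G2=G3|G0=1|0=1 G3=0(const) -> 0110
Step 2: G0=NOT G2=NOT 1=0 G1=G2=1 G2=G3|G0=0|0=0 G3=0(const) -> 0100
Step 3: G0=NOT G2=NOT 0=1 G1=G2=0 G2=G3|G0=0|0=0 G3=0(const) -> 1000
Step 4: G0=NOT G2=NOT 0=1 G1=G2=0 G2=G3|G0=0|1=1 G3=0(const) -> 1010
Step 5: G0=NOT G2=NOT 1=0 G1=G2=1 G2=G3|G0=0|1=1 G3=0(const) -> 0110
Cycle of length 4 starting at step 1 -> no fixed point

Answer: cycle 4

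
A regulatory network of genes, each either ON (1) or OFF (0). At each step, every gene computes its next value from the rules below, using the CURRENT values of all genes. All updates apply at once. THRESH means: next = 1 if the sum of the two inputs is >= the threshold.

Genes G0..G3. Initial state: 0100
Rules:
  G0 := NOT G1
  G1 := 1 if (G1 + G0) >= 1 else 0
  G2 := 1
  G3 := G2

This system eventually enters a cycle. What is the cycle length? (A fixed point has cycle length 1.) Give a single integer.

Step 0: 0100
Step 1: G0=NOT G1=NOT 1=0 G1=(1+0>=1)=1 G2=1(const) G3=G2=0 -> 0110
Step 2: G0=NOT G1=NOT 1=0 G1=(1+0>=1)=1 G2=1(const) G3=G2=1 -> 0111
Step 3: G0=NOT G1=NOT 1=0 G1=(1+0>=1)=1 G2=1(const) G3=G2=1 -> 0111
State from step 3 equals state from step 2 -> cycle length 1

Answer: 1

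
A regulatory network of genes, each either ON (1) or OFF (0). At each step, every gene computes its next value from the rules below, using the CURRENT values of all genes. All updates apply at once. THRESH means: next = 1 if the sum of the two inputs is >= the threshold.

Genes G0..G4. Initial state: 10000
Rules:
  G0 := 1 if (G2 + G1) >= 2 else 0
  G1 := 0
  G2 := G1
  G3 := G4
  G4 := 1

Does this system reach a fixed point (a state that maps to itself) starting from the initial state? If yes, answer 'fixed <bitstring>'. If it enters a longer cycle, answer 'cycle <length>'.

Answer: fixed 00011

Derivation:
Step 0: 10000
Step 1: G0=(0+0>=2)=0 G1=0(const) G2=G1=0 G3=G4=0 G4=1(const) -> 00001
Step 2: G0=(0+0>=2)=0 G1=0(const) G2=G1=0 G3=G4=1 G4=1(const) -> 00011
Step 3: G0=(0+0>=2)=0 G1=0(const) G2=G1=0 G3=G4=1 G4=1(const) -> 00011
Fixed point reached at step 2: 00011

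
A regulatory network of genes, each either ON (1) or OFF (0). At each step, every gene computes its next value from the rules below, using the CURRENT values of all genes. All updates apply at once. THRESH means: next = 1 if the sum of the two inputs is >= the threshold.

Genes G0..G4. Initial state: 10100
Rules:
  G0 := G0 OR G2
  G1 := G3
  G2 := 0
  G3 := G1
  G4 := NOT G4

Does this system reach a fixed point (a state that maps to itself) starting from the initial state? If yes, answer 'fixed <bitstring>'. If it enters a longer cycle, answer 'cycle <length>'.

Step 0: 10100
Step 1: G0=G0|G2=1|1=1 G1=G3=0 G2=0(const) G3=G1=0 G4=NOT G4=NOT 0=1 -> 10001
Step 2: G0=G0|G2=1|0=1 G1=G3=0 G2=0(const) G3=G1=0 G4=NOT G4=NOT 1=0 -> 10000
Step 3: G0=G0|G2=1|0=1 G1=G3=0 G2=0(const) G3=G1=0 G4=NOT G4=NOT 0=1 -> 10001
Cycle of length 2 starting at step 1 -> no fixed point

Answer: cycle 2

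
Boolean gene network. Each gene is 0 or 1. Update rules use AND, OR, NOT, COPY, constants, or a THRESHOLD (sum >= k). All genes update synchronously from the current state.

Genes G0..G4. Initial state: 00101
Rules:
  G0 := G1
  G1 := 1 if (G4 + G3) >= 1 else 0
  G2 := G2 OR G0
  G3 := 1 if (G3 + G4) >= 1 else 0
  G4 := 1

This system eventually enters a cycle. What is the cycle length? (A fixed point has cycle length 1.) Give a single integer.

Answer: 1

Derivation:
Step 0: 00101
Step 1: G0=G1=0 G1=(1+0>=1)=1 G2=G2|G0=1|0=1 G3=(0+1>=1)=1 G4=1(const) -> 01111
Step 2: G0=G1=1 G1=(1+1>=1)=1 G2=G2|G0=1|0=1 G3=(1+1>=1)=1 G4=1(const) -> 11111
Step 3: G0=G1=1 G1=(1+1>=1)=1 G2=G2|G0=1|1=1 G3=(1+1>=1)=1 G4=1(const) -> 11111
State from step 3 equals state from step 2 -> cycle length 1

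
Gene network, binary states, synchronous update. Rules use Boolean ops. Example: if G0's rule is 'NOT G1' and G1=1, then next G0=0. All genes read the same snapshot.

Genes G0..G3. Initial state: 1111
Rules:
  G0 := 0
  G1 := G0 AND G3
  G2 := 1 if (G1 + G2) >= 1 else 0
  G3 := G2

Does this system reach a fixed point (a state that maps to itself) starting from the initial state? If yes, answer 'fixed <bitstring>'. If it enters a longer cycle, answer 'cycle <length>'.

Step 0: 1111
Step 1: G0=0(const) G1=G0&G3=1&1=1 G2=(1+1>=1)=1 G3=G2=1 -> 0111
Step 2: G0=0(const) G1=G0&G3=0&1=0 G2=(1+1>=1)=1 G3=G2=1 -> 0011
Step 3: G0=0(const) G1=G0&G3=0&1=0 G2=(0+1>=1)=1 G3=G2=1 -> 0011
Fixed point reached at step 2: 0011

Answer: fixed 0011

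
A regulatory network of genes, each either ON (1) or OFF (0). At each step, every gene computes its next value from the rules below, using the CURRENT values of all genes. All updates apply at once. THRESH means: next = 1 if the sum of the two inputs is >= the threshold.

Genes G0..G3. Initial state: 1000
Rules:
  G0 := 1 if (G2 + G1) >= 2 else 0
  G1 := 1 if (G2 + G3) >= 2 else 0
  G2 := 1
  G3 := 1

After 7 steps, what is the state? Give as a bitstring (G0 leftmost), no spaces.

Step 1: G0=(0+0>=2)=0 G1=(0+0>=2)=0 G2=1(const) G3=1(const) -> 0011
Step 2: G0=(1+0>=2)=0 G1=(1+1>=2)=1 G2=1(const) G3=1(const) -> 0111
Step 3: G0=(1+1>=2)=1 G1=(1+1>=2)=1 G2=1(const) G3=1(const) -> 1111
Step 4: G0=(1+1>=2)=1 G1=(1+1>=2)=1 G2=1(const) G3=1(const) -> 1111
Step 5: G0=(1+1>=2)=1 G1=(1+1>=2)=1 G2=1(const) G3=1(const) -> 1111
Step 6: G0=(1+1>=2)=1 G1=(1+1>=2)=1 G2=1(const) G3=1(const) -> 1111
Step 7: G0=(1+1>=2)=1 G1=(1+1>=2)=1 G2=1(const) G3=1(const) -> 1111

1111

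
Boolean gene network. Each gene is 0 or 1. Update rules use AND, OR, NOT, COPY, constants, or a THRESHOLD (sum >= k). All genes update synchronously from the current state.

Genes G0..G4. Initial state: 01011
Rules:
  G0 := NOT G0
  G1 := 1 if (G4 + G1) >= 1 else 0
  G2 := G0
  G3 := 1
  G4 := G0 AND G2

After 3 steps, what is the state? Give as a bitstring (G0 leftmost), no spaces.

Step 1: G0=NOT G0=NOT 0=1 G1=(1+1>=1)=1 G2=G0=0 G3=1(const) G4=G0&G2=0&0=0 -> 11010
Step 2: G0=NOT G0=NOT 1=0 G1=(0+1>=1)=1 G2=G0=1 G3=1(const) G4=G0&G2=1&0=0 -> 01110
Step 3: G0=NOT G0=NOT 0=1 G1=(0+1>=1)=1 G2=G0=0 G3=1(const) G4=G0&G2=0&1=0 -> 11010

11010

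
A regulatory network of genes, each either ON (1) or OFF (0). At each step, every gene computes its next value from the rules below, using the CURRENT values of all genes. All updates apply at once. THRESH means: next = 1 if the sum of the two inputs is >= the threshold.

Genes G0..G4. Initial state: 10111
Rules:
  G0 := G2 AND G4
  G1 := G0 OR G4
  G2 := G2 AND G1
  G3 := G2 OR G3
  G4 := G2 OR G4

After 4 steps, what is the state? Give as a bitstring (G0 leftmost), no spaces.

Step 1: G0=G2&G4=1&1=1 G1=G0|G4=1|1=1 G2=G2&G1=1&0=0 G3=G2|G3=1|1=1 G4=G2|G4=1|1=1 -> 11011
Step 2: G0=G2&G4=0&1=0 G1=G0|G4=1|1=1 G2=G2&G1=0&1=0 G3=G2|G3=0|1=1 G4=G2|G4=0|1=1 -> 01011
Step 3: G0=G2&G4=0&1=0 G1=G0|G4=0|1=1 G2=G2&G1=0&1=0 G3=G2|G3=0|1=1 G4=G2|G4=0|1=1 -> 01011
Step 4: G0=G2&G4=0&1=0 G1=G0|G4=0|1=1 G2=G2&G1=0&1=0 G3=G2|G3=0|1=1 G4=G2|G4=0|1=1 -> 01011

01011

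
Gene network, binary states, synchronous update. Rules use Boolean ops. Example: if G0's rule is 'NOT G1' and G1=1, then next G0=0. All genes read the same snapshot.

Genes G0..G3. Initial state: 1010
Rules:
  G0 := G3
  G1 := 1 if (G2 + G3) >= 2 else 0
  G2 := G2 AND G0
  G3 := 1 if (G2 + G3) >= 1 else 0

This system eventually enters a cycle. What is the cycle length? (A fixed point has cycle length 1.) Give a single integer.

Answer: 1

Derivation:
Step 0: 1010
Step 1: G0=G3=0 G1=(1+0>=2)=0 G2=G2&G0=1&1=1 G3=(1+0>=1)=1 -> 0011
Step 2: G0=G3=1 G1=(1+1>=2)=1 G2=G2&G0=1&0=0 G3=(1+1>=1)=1 -> 1101
Step 3: G0=G3=1 G1=(0+1>=2)=0 G2=G2&G0=0&1=0 G3=(0+1>=1)=1 -> 1001
Step 4: G0=G3=1 G1=(0+1>=2)=0 G2=G2&G0=0&1=0 G3=(0+1>=1)=1 -> 1001
State from step 4 equals state from step 3 -> cycle length 1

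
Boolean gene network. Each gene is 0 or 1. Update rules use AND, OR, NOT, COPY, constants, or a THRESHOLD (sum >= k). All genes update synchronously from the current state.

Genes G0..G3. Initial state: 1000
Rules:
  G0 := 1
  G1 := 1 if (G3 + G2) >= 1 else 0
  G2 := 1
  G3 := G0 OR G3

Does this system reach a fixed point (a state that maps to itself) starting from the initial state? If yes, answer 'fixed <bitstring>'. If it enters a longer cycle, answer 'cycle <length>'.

Step 0: 1000
Step 1: G0=1(const) G1=(0+0>=1)=0 G2=1(const) G3=G0|G3=1|0=1 -> 1011
Step 2: G0=1(const) G1=(1+1>=1)=1 G2=1(const) G3=G0|G3=1|1=1 -> 1111
Step 3: G0=1(const) G1=(1+1>=1)=1 G2=1(const) G3=G0|G3=1|1=1 -> 1111
Fixed point reached at step 2: 1111

Answer: fixed 1111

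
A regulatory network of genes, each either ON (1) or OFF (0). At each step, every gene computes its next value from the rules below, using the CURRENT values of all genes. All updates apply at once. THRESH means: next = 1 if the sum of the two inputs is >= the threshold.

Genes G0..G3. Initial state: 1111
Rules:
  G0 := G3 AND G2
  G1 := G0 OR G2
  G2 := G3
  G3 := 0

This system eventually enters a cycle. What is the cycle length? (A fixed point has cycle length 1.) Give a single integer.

Answer: 1

Derivation:
Step 0: 1111
Step 1: G0=G3&G2=1&1=1 G1=G0|G2=1|1=1 G2=G3=1 G3=0(const) -> 1110
Step 2: G0=G3&G2=0&1=0 G1=G0|G2=1|1=1 G2=G3=0 G3=0(const) -> 0100
Step 3: G0=G3&G2=0&0=0 G1=G0|G2=0|0=0 G2=G3=0 G3=0(const) -> 0000
Step 4: G0=G3&G2=0&0=0 G1=G0|G2=0|0=0 G2=G3=0 G3=0(const) -> 0000
State from step 4 equals state from step 3 -> cycle length 1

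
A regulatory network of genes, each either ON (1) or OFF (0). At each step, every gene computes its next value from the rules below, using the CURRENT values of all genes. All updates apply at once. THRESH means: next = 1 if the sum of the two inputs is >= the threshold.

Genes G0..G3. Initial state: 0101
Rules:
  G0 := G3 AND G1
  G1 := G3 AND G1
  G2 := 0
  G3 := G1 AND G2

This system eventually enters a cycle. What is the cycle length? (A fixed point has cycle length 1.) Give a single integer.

Step 0: 0101
Step 1: G0=G3&G1=1&1=1 G1=G3&G1=1&1=1 G2=0(const) G3=G1&G2=1&0=0 -> 1100
Step 2: G0=G3&G1=0&1=0 G1=G3&G1=0&1=0 G2=0(const) G3=G1&G2=1&0=0 -> 0000
Step 3: G0=G3&G1=0&0=0 G1=G3&G1=0&0=0 G2=0(const) G3=G1&G2=0&0=0 -> 0000
State from step 3 equals state from step 2 -> cycle length 1

Answer: 1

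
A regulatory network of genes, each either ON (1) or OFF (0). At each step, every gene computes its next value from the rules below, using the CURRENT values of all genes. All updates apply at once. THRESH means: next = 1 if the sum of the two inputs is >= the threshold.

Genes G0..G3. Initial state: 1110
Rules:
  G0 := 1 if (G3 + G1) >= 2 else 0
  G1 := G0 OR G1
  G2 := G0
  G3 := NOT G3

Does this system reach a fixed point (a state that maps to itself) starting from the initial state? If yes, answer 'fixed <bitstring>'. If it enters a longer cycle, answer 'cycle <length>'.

Step 0: 1110
Step 1: G0=(0+1>=2)=0 G1=G0|G1=1|1=1 G2=G0=1 G3=NOT G3=NOT 0=1 -> 0111
Step 2: G0=(1+1>=2)=1 G1=G0|G1=0|1=1 G2=G0=0 G3=NOT G3=NOT 1=0 -> 1100
Step 3: G0=(0+1>=2)=0 G1=G0|G1=1|1=1 G2=G0=1 G3=NOT G3=NOT 0=1 -> 0111
Cycle of length 2 starting at step 1 -> no fixed point

Answer: cycle 2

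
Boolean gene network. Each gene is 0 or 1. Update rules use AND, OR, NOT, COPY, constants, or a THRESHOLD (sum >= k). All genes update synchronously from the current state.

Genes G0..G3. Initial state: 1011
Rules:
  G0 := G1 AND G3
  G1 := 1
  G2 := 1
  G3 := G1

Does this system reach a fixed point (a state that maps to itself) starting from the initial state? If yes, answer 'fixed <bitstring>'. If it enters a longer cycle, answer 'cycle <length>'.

Step 0: 1011
Step 1: G0=G1&G3=0&1=0 G1=1(const) G2=1(const) G3=G1=0 -> 0110
Step 2: G0=G1&G3=1&0=0 G1=1(const) G2=1(const) G3=G1=1 -> 0111
Step 3: G0=G1&G3=1&1=1 G1=1(const) G2=1(const) G3=G1=1 -> 1111
Step 4: G0=G1&G3=1&1=1 G1=1(const) G2=1(const) G3=G1=1 -> 1111
Fixed point reached at step 3: 1111

Answer: fixed 1111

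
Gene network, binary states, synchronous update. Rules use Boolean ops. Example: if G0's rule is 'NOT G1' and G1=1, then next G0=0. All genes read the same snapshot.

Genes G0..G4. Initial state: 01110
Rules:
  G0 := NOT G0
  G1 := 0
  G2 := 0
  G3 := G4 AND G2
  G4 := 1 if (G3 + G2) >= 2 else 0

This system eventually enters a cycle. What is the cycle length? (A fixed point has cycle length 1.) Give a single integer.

Answer: 2

Derivation:
Step 0: 01110
Step 1: G0=NOT G0=NOT 0=1 G1=0(const) G2=0(const) G3=G4&G2=0&1=0 G4=(1+1>=2)=1 -> 10001
Step 2: G0=NOT G0=NOT 1=0 G1=0(const) G2=0(const) G3=G4&G2=1&0=0 G4=(0+0>=2)=0 -> 00000
Step 3: G0=NOT G0=NOT 0=1 G1=0(const) G2=0(const) G3=G4&G2=0&0=0 G4=(0+0>=2)=0 -> 10000
Step 4: G0=NOT G0=NOT 1=0 G1=0(const) G2=0(const) G3=G4&G2=0&0=0 G4=(0+0>=2)=0 -> 00000
State from step 4 equals state from step 2 -> cycle length 2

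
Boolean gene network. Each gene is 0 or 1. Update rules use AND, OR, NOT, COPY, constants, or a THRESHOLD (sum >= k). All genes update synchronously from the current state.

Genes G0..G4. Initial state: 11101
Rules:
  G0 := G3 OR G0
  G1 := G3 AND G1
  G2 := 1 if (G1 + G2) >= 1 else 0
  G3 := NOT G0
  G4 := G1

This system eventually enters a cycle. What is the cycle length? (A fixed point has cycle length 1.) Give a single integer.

Step 0: 11101
Step 1: G0=G3|G0=0|1=1 G1=G3&G1=0&1=0 G2=(1+1>=1)=1 G3=NOT G0=NOT 1=0 G4=G1=1 -> 10101
Step 2: G0=G3|G0=0|1=1 G1=G3&G1=0&0=0 G2=(0+1>=1)=1 G3=NOT G0=NOT 1=0 G4=G1=0 -> 10100
Step 3: G0=G3|G0=0|1=1 G1=G3&G1=0&0=0 G2=(0+1>=1)=1 G3=NOT G0=NOT 1=0 G4=G1=0 -> 10100
State from step 3 equals state from step 2 -> cycle length 1

Answer: 1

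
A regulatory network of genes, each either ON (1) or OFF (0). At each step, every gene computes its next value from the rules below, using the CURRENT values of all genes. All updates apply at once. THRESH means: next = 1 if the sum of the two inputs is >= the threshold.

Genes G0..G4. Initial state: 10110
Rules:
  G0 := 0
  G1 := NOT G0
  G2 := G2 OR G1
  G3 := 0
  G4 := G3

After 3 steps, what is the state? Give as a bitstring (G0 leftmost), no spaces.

Step 1: G0=0(const) G1=NOT G0=NOT 1=0 G2=G2|G1=1|0=1 G3=0(const) G4=G3=1 -> 00101
Step 2: G0=0(const) G1=NOT G0=NOT 0=1 G2=G2|G1=1|0=1 G3=0(const) G4=G3=0 -> 01100
Step 3: G0=0(const) G1=NOT G0=NOT 0=1 G2=G2|G1=1|1=1 G3=0(const) G4=G3=0 -> 01100

01100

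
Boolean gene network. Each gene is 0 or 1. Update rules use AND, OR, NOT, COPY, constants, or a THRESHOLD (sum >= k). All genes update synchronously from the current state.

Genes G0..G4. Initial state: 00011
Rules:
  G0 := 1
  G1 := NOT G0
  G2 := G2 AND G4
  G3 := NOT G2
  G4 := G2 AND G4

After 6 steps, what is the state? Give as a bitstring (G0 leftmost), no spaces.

Step 1: G0=1(const) G1=NOT G0=NOT 0=1 G2=G2&G4=0&1=0 G3=NOT G2=NOT 0=1 G4=G2&G4=0&1=0 -> 11010
Step 2: G0=1(const) G1=NOT G0=NOT 1=0 G2=G2&G4=0&0=0 G3=NOT G2=NOT 0=1 G4=G2&G4=0&0=0 -> 10010
Step 3: G0=1(const) G1=NOT G0=NOT 1=0 G2=G2&G4=0&0=0 G3=NOT G2=NOT 0=1 G4=G2&G4=0&0=0 -> 10010
Step 4: G0=1(const) G1=NOT G0=NOT 1=0 G2=G2&G4=0&0=0 G3=NOT G2=NOT 0=1 G4=G2&G4=0&0=0 -> 10010
Step 5: G0=1(const) G1=NOT G0=NOT 1=0 G2=G2&G4=0&0=0 G3=NOT G2=NOT 0=1 G4=G2&G4=0&0=0 -> 10010
Step 6: G0=1(const) G1=NOT G0=NOT 1=0 G2=G2&G4=0&0=0 G3=NOT G2=NOT 0=1 G4=G2&G4=0&0=0 -> 10010

10010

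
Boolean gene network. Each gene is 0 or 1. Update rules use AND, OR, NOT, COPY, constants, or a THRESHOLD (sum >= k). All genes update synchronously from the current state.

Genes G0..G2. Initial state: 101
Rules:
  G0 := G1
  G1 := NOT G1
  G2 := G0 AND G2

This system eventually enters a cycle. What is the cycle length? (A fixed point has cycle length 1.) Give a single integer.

Step 0: 101
Step 1: G0=G1=0 G1=NOT G1=NOT 0=1 G2=G0&G2=1&1=1 -> 011
Step 2: G0=G1=1 G1=NOT G1=NOT 1=0 G2=G0&G2=0&1=0 -> 100
Step 3: G0=G1=0 G1=NOT G1=NOT 0=1 G2=G0&G2=1&0=0 -> 010
Step 4: G0=G1=1 G1=NOT G1=NOT 1=0 G2=G0&G2=0&0=0 -> 100
State from step 4 equals state from step 2 -> cycle length 2

Answer: 2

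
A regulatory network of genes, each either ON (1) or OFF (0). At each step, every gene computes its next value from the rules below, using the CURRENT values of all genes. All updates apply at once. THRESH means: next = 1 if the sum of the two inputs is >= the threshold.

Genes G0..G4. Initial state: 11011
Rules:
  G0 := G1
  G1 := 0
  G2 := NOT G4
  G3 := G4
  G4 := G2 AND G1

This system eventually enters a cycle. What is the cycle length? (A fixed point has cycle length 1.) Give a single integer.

Step 0: 11011
Step 1: G0=G1=1 G1=0(const) G2=NOT G4=NOT 1=0 G3=G4=1 G4=G2&G1=0&1=0 -> 10010
Step 2: G0=G1=0 G1=0(const) G2=NOT G4=NOT 0=1 G3=G4=0 G4=G2&G1=0&0=0 -> 00100
Step 3: G0=G1=0 G1=0(const) G2=NOT G4=NOT 0=1 G3=G4=0 G4=G2&G1=1&0=0 -> 00100
State from step 3 equals state from step 2 -> cycle length 1

Answer: 1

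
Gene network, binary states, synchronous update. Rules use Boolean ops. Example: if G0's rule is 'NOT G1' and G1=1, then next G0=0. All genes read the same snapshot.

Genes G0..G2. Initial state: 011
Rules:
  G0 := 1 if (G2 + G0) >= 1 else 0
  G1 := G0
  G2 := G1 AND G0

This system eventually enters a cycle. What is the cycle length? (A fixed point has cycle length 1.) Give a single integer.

Step 0: 011
Step 1: G0=(1+0>=1)=1 G1=G0=0 G2=G1&G0=1&0=0 -> 100
Step 2: G0=(0+1>=1)=1 G1=G0=1 G2=G1&G0=0&1=0 -> 110
Step 3: G0=(0+1>=1)=1 G1=G0=1 G2=G1&G0=1&1=1 -> 111
Step 4: G0=(1+1>=1)=1 G1=G0=1 G2=G1&G0=1&1=1 -> 111
State from step 4 equals state from step 3 -> cycle length 1

Answer: 1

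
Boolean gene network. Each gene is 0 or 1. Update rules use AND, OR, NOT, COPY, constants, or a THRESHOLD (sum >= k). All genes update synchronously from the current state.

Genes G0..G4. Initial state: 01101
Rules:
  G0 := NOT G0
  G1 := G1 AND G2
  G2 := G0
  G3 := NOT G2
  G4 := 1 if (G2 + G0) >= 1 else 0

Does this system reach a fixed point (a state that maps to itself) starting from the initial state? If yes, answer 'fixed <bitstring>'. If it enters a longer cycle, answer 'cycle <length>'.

Answer: cycle 2

Derivation:
Step 0: 01101
Step 1: G0=NOT G0=NOT 0=1 G1=G1&G2=1&1=1 G2=G0=0 G3=NOT G2=NOT 1=0 G4=(1+0>=1)=1 -> 11001
Step 2: G0=NOT G0=NOT 1=0 G1=G1&G2=1&0=0 G2=G0=1 G3=NOT G2=NOT 0=1 G4=(0+1>=1)=1 -> 00111
Step 3: G0=NOT G0=NOT 0=1 G1=G1&G2=0&1=0 G2=G0=0 G3=NOT G2=NOT 1=0 G4=(1+0>=1)=1 -> 10001
Step 4: G0=NOT G0=NOT 1=0 G1=G1&G2=0&0=0 G2=G0=1 G3=NOT G2=NOT 0=1 G4=(0+1>=1)=1 -> 00111
Cycle of length 2 starting at step 2 -> no fixed point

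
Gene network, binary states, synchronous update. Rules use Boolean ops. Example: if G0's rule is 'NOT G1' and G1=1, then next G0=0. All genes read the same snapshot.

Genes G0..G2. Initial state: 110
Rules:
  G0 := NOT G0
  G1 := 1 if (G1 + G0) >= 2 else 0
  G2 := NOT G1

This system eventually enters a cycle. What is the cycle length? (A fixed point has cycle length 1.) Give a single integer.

Answer: 2

Derivation:
Step 0: 110
Step 1: G0=NOT G0=NOT 1=0 G1=(1+1>=2)=1 G2=NOT G1=NOT 1=0 -> 010
Step 2: G0=NOT G0=NOT 0=1 G1=(1+0>=2)=0 G2=NOT G1=NOT 1=0 -> 100
Step 3: G0=NOT G0=NOT 1=0 G1=(0+1>=2)=0 G2=NOT G1=NOT 0=1 -> 001
Step 4: G0=NOT G0=NOT 0=1 G1=(0+0>=2)=0 G2=NOT G1=NOT 0=1 -> 101
Step 5: G0=NOT G0=NOT 1=0 G1=(0+1>=2)=0 G2=NOT G1=NOT 0=1 -> 001
State from step 5 equals state from step 3 -> cycle length 2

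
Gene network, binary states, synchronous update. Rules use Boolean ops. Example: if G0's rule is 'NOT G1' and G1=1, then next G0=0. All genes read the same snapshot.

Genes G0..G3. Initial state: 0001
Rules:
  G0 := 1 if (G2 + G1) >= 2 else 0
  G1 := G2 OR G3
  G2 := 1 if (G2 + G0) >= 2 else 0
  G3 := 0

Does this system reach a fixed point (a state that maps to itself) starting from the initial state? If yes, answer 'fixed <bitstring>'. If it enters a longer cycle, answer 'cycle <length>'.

Step 0: 0001
Step 1: G0=(0+0>=2)=0 G1=G2|G3=0|1=1 G2=(0+0>=2)=0 G3=0(const) -> 0100
Step 2: G0=(0+1>=2)=0 G1=G2|G3=0|0=0 G2=(0+0>=2)=0 G3=0(const) -> 0000
Step 3: G0=(0+0>=2)=0 G1=G2|G3=0|0=0 G2=(0+0>=2)=0 G3=0(const) -> 0000
Fixed point reached at step 2: 0000

Answer: fixed 0000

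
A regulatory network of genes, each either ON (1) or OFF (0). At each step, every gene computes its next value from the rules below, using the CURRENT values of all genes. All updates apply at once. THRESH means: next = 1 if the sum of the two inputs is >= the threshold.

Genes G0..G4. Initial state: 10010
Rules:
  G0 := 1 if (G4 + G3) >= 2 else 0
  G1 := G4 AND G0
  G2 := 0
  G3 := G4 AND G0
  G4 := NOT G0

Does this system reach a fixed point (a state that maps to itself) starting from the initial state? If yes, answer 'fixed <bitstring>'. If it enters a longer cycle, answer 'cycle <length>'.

Answer: fixed 00001

Derivation:
Step 0: 10010
Step 1: G0=(0+1>=2)=0 G1=G4&G0=0&1=0 G2=0(const) G3=G4&G0=0&1=0 G4=NOT G0=NOT 1=0 -> 00000
Step 2: G0=(0+0>=2)=0 G1=G4&G0=0&0=0 G2=0(const) G3=G4&G0=0&0=0 G4=NOT G0=NOT 0=1 -> 00001
Step 3: G0=(1+0>=2)=0 G1=G4&G0=1&0=0 G2=0(const) G3=G4&G0=1&0=0 G4=NOT G0=NOT 0=1 -> 00001
Fixed point reached at step 2: 00001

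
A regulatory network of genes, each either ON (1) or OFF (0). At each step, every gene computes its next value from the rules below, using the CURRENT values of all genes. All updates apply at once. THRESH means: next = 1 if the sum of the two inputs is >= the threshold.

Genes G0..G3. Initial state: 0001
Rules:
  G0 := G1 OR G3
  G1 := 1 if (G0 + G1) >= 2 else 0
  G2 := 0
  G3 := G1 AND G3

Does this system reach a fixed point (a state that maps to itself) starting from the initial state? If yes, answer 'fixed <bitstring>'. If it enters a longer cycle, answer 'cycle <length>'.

Step 0: 0001
Step 1: G0=G1|G3=0|1=1 G1=(0+0>=2)=0 G2=0(const) G3=G1&G3=0&1=0 -> 1000
Step 2: G0=G1|G3=0|0=0 G1=(1+0>=2)=0 G2=0(const) G3=G1&G3=0&0=0 -> 0000
Step 3: G0=G1|G3=0|0=0 G1=(0+0>=2)=0 G2=0(const) G3=G1&G3=0&0=0 -> 0000
Fixed point reached at step 2: 0000

Answer: fixed 0000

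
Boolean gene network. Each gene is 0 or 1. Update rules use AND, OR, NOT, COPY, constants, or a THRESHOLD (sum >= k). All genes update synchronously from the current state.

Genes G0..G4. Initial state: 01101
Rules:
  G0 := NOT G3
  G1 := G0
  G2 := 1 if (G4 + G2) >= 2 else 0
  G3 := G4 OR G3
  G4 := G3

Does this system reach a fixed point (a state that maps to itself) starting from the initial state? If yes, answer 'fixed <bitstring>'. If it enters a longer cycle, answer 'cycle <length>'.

Answer: fixed 00011

Derivation:
Step 0: 01101
Step 1: G0=NOT G3=NOT 0=1 G1=G0=0 G2=(1+1>=2)=1 G3=G4|G3=1|0=1 G4=G3=0 -> 10110
Step 2: G0=NOT G3=NOT 1=0 G1=G0=1 G2=(0+1>=2)=0 G3=G4|G3=0|1=1 G4=G3=1 -> 01011
Step 3: G0=NOT G3=NOT 1=0 G1=G0=0 G2=(1+0>=2)=0 G3=G4|G3=1|1=1 G4=G3=1 -> 00011
Step 4: G0=NOT G3=NOT 1=0 G1=G0=0 G2=(1+0>=2)=0 G3=G4|G3=1|1=1 G4=G3=1 -> 00011
Fixed point reached at step 3: 00011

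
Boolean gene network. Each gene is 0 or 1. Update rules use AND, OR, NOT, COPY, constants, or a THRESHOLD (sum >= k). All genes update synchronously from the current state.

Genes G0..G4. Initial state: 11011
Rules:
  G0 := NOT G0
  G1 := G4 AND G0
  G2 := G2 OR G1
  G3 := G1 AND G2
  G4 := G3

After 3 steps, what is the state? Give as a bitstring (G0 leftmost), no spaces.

Step 1: G0=NOT G0=NOT 1=0 G1=G4&G0=1&1=1 G2=G2|G1=0|1=1 G3=G1&G2=1&0=0 G4=G3=1 -> 01101
Step 2: G0=NOT G0=NOT 0=1 G1=G4&G0=1&0=0 G2=G2|G1=1|1=1 G3=G1&G2=1&1=1 G4=G3=0 -> 10110
Step 3: G0=NOT G0=NOT 1=0 G1=G4&G0=0&1=0 G2=G2|G1=1|0=1 G3=G1&G2=0&1=0 G4=G3=1 -> 00101

00101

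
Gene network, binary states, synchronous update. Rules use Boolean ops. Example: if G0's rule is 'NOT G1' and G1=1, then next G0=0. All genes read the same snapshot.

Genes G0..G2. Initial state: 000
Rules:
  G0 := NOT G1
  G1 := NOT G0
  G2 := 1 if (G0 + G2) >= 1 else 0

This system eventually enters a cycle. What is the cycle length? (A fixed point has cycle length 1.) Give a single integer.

Answer: 2

Derivation:
Step 0: 000
Step 1: G0=NOT G1=NOT 0=1 G1=NOT G0=NOT 0=1 G2=(0+0>=1)=0 -> 110
Step 2: G0=NOT G1=NOT 1=0 G1=NOT G0=NOT 1=0 G2=(1+0>=1)=1 -> 001
Step 3: G0=NOT G1=NOT 0=1 G1=NOT G0=NOT 0=1 G2=(0+1>=1)=1 -> 111
Step 4: G0=NOT G1=NOT 1=0 G1=NOT G0=NOT 1=0 G2=(1+1>=1)=1 -> 001
State from step 4 equals state from step 2 -> cycle length 2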